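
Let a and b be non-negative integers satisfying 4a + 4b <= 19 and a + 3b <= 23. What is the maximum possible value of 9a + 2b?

Relaxing integrality, the LP optimum is 42.75 at (a,b) = (4.75, 0), which is not an integer point.
(a,b)=(4,0) is feasible, giving 36.
(a,b)=(3,1) is feasible, giving 29.
(a,b)=(3,0) is feasible, giving 27.
The best lattice point is (4,0), giving 36.

36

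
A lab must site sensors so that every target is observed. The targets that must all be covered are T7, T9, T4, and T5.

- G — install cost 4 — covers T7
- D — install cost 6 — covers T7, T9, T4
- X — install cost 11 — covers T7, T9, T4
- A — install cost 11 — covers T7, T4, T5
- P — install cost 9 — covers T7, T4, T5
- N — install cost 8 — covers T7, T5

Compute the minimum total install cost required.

Choose D and N: together they cover T7, T9, T4, T5 — every target.
Total install cost: 6 + 8 = 14.
No cover costs less than 14.

14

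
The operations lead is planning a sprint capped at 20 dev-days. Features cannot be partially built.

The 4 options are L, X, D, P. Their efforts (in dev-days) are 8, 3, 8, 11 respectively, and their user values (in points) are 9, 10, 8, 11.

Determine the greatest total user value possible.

Allowing fractional choices, the relaxed optimum would be about 28.0, but features are indivisible.
L + X + D: effort 8 + 3 + 8 = 19 ≤ 20, user value 9 + 10 + 8 = 27.
L + P: effort 8 + 11 = 19 ≤ 20, user value 9 + 11 = 20.
X + P: effort 3 + 11 = 14 ≤ 20, user value 10 + 11 = 21.
Best is L, X, and D with total user value 27.

27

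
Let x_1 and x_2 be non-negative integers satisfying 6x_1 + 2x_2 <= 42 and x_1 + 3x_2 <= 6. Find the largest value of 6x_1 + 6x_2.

(x_1,x_2)=(6,0) is feasible, giving 36.
(x_1,x_2)=(5,0) is feasible, giving 30.
Maximum is 36 at (x_1,x_2)=(6,0).

36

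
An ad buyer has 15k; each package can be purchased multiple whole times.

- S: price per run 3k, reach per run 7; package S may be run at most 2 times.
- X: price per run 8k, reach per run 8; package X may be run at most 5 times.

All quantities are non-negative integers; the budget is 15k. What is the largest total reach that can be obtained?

S has the best ratio (7/3); taking only S gives at most 2×7 = 14 (stopped by the supply cap of 2).
Mixing does better — 2×S and 1×X: price 14 ≤ 15, reach 2·7 + 1·8 = 22.

22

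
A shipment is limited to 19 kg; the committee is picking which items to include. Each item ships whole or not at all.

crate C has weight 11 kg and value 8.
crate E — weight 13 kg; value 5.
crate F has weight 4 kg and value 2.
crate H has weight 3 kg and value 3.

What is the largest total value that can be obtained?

Allowing fractional choices, the relaxed optimum would be about 13.4, but items are indivisible.
crate C + crate F: weight 11 + 4 = 15 ≤ 19, value 8 + 2 = 10.
crate C + crate F + crate H: weight 11 + 4 + 3 = 18 ≤ 19, value 8 + 2 + 3 = 13.
crate C + crate H: weight 11 + 3 = 14 ≤ 19, value 8 + 3 = 11.
Best is crate C, crate F, and crate H with total value 13.

13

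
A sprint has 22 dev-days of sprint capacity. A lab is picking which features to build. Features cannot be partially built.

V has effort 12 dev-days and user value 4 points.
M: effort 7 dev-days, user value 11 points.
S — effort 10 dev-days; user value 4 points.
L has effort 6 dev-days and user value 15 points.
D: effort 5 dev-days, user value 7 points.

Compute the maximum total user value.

This is a 0-1 knapsack instance.
Allowing fractional choices, the relaxed optimum would be about 34.6, but features are indivisible.
M + L + D: effort 7 + 6 + 5 = 18 ≤ 22, user value 11 + 15 + 7 = 33.
M + L: effort 7 + 6 = 13 ≤ 22, user value 11 + 15 = 26.
Best is M, L, and D with total user value 33.

33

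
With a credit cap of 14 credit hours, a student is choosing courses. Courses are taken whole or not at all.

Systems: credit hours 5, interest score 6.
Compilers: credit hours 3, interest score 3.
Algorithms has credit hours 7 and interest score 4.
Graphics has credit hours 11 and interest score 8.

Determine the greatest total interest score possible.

11

Treat it as a binary knapsack problem.
Take Compilers and Graphics: credit hours 3 + 11 = 14 ≤ 14, interest score 3 + 8 = 11.
No other feasible combination does better.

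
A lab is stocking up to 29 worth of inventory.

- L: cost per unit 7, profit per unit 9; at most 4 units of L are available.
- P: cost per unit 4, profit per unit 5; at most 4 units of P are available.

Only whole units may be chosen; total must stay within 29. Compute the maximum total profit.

37

L has the best ratio (9/7); taking only L gives at most 4×9 = 36 (stopped by the cost limit).
Mixing does better — 3×L and 2×P: cost 29 ≤ 29, profit 3·9 + 2·5 = 37.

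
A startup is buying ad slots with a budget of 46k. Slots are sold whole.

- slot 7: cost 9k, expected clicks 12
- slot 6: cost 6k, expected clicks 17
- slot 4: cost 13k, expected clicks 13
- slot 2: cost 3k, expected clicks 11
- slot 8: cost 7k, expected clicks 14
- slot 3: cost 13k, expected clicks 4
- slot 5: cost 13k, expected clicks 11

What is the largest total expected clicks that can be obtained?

67

Allowing fractional choices, the relaxed optimum would be about 73.8, but ad slots are indivisible.
slot 6 + slot 4 + slot 2 + slot 8 + slot 5: cost 6 + 13 + 3 + 7 + 13 = 42 ≤ 46, expected clicks 17 + 13 + 11 + 14 + 11 = 66.
slot 7 + slot 6 + slot 4 + slot 2 + slot 8: cost 9 + 6 + 13 + 3 + 7 = 38 ≤ 46, expected clicks 12 + 17 + 13 + 11 + 14 = 67.
Best is slot 7, slot 6, slot 4, slot 2, and slot 8 with total expected clicks 67.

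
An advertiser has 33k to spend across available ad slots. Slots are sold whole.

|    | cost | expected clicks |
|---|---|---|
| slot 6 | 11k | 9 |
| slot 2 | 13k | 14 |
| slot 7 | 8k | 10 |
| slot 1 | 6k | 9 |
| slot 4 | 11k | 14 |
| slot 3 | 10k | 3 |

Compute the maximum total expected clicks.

38

Allowing fractional choices, the relaxed optimum would be about 41.6, but ad slots are indivisible.
slot 7 + slot 1 + slot 4: cost 8 + 6 + 11 = 25 ≤ 33, expected clicks 10 + 9 + 14 = 33.
slot 2 + slot 7 + slot 4: cost 13 + 8 + 11 = 32 ≤ 33, expected clicks 14 + 10 + 14 = 38.
slot 2 + slot 1 + slot 4: cost 13 + 6 + 11 = 30 ≤ 33, expected clicks 14 + 9 + 14 = 37.
Best is slot 2, slot 7, and slot 4 with total expected clicks 38.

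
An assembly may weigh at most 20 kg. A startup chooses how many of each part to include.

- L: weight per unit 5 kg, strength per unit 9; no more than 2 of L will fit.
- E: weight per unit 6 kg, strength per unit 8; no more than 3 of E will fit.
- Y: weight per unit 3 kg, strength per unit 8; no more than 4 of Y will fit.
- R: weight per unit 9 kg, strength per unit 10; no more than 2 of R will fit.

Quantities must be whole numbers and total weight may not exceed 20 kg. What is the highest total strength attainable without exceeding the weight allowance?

42

This is a bounded integer knapsack.
Y has the best ratio (8/3); taking only Y gives at most 4×8 = 32 (stopped by the supply cap of 4).
Mixing does better — 2×L and 3×Y: weight 19 ≤ 20, strength 2·9 + 3·8 = 42.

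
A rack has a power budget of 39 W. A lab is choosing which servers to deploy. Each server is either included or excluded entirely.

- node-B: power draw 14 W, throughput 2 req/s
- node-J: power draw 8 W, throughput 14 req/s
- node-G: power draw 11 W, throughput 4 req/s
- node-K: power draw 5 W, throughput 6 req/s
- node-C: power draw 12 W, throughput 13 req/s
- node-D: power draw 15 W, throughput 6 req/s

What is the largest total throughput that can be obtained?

Take node-J, node-G, node-K, and node-C: power draw 8 + 11 + 5 + 12 = 36 ≤ 39, throughput 14 + 4 + 6 + 13 = 37.
No other feasible combination does better.

37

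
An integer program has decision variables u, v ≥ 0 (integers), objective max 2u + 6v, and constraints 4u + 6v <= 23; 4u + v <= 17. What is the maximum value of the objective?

(u,v)=(1,3) is feasible, giving 20.
(u,v)=(0,3) is feasible, giving 18.
The best lattice point is (1,3), giving 20.

20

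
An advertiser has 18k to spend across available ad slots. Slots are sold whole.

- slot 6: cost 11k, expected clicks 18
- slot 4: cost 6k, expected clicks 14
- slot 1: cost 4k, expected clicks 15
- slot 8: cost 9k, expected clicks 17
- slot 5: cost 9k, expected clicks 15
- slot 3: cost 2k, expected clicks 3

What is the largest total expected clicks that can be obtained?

This is a 0-1 knapsack instance.
slot 6 + slot 1 + slot 3: cost 11 + 4 + 2 = 17 ≤ 18, expected clicks 18 + 15 + 3 = 36.
slot 1 + slot 8 + slot 3: cost 4 + 9 + 2 = 15 ≤ 18, expected clicks 15 + 17 + 3 = 35.
slot 4 + slot 8 + slot 3: cost 6 + 9 + 2 = 17 ≤ 18, expected clicks 14 + 17 + 3 = 34.
Best is slot 6, slot 1, and slot 3 with total expected clicks 36.

36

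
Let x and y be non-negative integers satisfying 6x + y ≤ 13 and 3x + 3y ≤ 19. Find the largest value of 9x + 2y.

20

The continuous relaxation peaks at (1.33, 5) with value 22.00; rounding to a feasible lattice point costs some objective.
(x,y)=(2,1): 6·2+1·1=13≤13, 3·2+3·1=9≤19, objective 20.
(x,y)=(1,5): 6·1+1·5=11≤13, 3·1+3·5=18≤19, objective 19.
(x,y)=(2,0): 6·2+1·0=12≤13, 3·2+3·0=6≤19, objective 18.
No feasible integer point exceeds 20.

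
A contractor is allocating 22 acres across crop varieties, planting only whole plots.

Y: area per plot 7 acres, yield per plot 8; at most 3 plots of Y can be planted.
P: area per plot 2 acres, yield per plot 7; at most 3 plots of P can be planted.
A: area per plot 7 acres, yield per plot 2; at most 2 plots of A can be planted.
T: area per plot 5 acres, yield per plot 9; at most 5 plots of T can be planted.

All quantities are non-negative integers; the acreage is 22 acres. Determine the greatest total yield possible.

48

This is a bounded integer knapsack.
3×P and 3×T: area 21 ≤ 22, yield 3·7 + 3·9 = 48.
1×P and 4×T: area 22 ≤ 22, yield 1·7 + 4·9 = 43.
Best is 48.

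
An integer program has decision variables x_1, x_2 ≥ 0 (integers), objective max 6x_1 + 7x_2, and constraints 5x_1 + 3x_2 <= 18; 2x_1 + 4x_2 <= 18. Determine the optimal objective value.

34

Relaxing integrality, the LP optimum is 34.71 at (x_1,x_2) = (1.29, 3.86), which is not an integer point.
(x_1,x_2)=(1,4): 5·1+3·4=17≤18, 2·1+4·4=18≤18, objective 34.
(x_1,x_2)=(0,4): 5·0+3·4=12≤18, 2·0+4·4=16≤18, objective 28.
(x_1,x_2)=(1,3): 5·1+3·3=14≤18, 2·1+4·3=14≤18, objective 27.
Maximum is 34 at (x_1,x_2)=(1,4).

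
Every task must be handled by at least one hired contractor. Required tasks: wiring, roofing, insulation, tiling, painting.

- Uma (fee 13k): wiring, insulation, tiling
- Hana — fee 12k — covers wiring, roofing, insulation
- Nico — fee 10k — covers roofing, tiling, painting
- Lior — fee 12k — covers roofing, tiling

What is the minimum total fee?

Choose Hana and Nico: together they cover wiring, roofing, insulation, tiling, painting — every task.
Total fee: 12 + 10 = 22.

22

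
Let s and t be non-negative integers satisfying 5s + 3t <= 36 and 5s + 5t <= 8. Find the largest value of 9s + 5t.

9

(s,t)=(1,0) is feasible, giving 9.
(s,t)=(0,1) is feasible, giving 5.
(s,t)=(0,0) is feasible, giving 0.
Maximum is 9 at (s,t)=(1,0).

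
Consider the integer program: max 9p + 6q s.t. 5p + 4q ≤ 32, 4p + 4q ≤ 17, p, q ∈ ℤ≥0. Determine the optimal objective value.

36

(p,q)=(4,0) is feasible, giving 36.
(p,q)=(3,1) is feasible, giving 33.
(p,q)=(3,0) is feasible, giving 27.
The best lattice point is (4,0), giving 36.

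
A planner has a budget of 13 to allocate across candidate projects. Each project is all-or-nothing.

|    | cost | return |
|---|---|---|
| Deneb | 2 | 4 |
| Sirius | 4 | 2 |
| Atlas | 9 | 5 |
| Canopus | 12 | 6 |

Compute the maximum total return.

Take Deneb and Atlas: cost 2 + 9 = 11 ≤ 13, return 4 + 5 = 9.
No other feasible combination does better.

9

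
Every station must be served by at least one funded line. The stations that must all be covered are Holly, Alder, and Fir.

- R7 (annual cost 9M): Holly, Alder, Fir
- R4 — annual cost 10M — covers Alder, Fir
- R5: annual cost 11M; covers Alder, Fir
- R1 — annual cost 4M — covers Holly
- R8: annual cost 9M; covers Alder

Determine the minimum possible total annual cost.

9

This is a weighted set-cover instance.
R7 alone covers Holly, Alder, Fir — every station.
Total annual cost: 9.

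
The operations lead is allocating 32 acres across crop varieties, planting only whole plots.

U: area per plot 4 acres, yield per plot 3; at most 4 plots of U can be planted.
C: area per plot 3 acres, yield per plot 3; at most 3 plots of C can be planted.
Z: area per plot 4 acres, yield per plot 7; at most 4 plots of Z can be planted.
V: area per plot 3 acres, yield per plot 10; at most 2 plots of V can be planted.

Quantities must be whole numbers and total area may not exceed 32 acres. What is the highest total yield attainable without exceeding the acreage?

V has the best ratio (10/3); taking only V gives at most 2×10 = 20 (stopped by the supply cap of 2).
Mixing does better — 3×C, 4×Z, and 2×V: area 31 ≤ 32, yield 3·3 + 4·7 + 2·10 = 57.

57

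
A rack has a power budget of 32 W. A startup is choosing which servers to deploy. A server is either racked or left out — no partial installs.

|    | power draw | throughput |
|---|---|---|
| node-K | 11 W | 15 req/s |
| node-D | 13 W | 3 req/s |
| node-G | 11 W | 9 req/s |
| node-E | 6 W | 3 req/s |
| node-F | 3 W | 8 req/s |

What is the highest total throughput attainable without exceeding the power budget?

Allowing fractional choices, the relaxed optimum would be about 35.2, but servers are indivisible.
node-K + node-G + node-F: power draw 11 + 11 + 3 = 25 ≤ 32, throughput 15 + 9 + 8 = 32.
node-K + node-G + node-E + node-F: power draw 11 + 11 + 6 + 3 = 31 ≤ 32, throughput 15 + 9 + 3 + 8 = 35.
Best is node-K, node-G, node-E, and node-F with total throughput 35.

35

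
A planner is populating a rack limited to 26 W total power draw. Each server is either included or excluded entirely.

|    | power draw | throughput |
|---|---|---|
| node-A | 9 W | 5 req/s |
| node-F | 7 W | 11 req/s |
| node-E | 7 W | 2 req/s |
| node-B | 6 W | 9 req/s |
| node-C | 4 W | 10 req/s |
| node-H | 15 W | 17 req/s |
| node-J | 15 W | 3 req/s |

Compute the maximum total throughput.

Allowing fractional choices, the relaxed optimum would be about 40.2, but servers are indivisible.
node-A + node-F + node-B + node-C: power draw 9 + 7 + 6 + 4 = 26 ≤ 26, throughput 5 + 11 + 9 + 10 = 35.
node-F + node-C + node-H: power draw 7 + 4 + 15 = 26 ≤ 26, throughput 11 + 10 + 17 = 38.
node-B + node-C + node-H: power draw 6 + 4 + 15 = 25 ≤ 26, throughput 9 + 10 + 17 = 36.
Best is node-F, node-C, and node-H with total throughput 38.

38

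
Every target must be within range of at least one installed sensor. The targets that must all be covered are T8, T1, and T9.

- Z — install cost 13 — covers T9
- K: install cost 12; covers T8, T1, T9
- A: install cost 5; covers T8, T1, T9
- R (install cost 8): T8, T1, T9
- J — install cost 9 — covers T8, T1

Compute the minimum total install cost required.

A alone covers T8, T1, T9 — every target.
Total install cost: 5.
No cover costs less than 5.

5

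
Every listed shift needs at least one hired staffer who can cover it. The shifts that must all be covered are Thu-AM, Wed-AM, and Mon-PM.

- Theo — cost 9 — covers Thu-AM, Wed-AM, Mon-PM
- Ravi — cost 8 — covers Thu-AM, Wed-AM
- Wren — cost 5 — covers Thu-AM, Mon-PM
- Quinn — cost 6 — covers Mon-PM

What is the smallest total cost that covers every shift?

9

The greedy cost-per-new-shift heuristic would pick Wren and Ravi for 13, but a cheaper cover exists.
Theo alone covers Thu-AM, Wed-AM, Mon-PM — every shift.
Total cost: 9.
No cover costs less than 9.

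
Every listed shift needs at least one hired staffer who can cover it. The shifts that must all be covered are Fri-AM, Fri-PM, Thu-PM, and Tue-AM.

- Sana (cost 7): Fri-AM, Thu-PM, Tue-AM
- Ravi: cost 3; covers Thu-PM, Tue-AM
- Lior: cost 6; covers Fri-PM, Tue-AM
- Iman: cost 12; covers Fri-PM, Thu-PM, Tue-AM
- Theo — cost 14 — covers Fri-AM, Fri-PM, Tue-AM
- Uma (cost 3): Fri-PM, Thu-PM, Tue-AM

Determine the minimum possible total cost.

10

This is a weighted set-cover instance.
Choose Sana and Uma: together they cover Fri-AM, Fri-PM, Thu-PM, Tue-AM — every shift.
Total cost: 7 + 3 = 10.
No cover costs less than 10.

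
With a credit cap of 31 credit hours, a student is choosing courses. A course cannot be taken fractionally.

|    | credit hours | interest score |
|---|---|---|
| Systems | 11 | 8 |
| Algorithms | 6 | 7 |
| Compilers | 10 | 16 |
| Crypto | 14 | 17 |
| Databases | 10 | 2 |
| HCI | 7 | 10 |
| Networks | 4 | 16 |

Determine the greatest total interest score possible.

Allowing fractional choices, the relaxed optimum would be about 54.1, but courses are indivisible.
Algorithms + Crypto + HCI + Networks: credit hours 6 + 14 + 7 + 4 = 31 ≤ 31, interest score 7 + 17 + 10 + 16 = 50.
Algorithms + Compilers + HCI + Networks: credit hours 6 + 10 + 7 + 4 = 27 ≤ 31, interest score 7 + 16 + 10 + 16 = 49.
Best is Algorithms, Crypto, HCI, and Networks with total interest score 50.

50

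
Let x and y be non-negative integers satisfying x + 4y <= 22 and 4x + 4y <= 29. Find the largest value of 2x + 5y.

29

The continuous relaxation peaks at (2.33, 4.92) with value 29.25; rounding to a feasible lattice point costs some objective.
(x,y)=(2,5): 1·2+4·5=22≤22, 4·2+4·5=28≤29, objective 29.
(x,y)=(1,5): 1·1+4·5=21≤22, 4·1+4·5=24≤29, objective 27.
(x,y)=(3,4): 1·3+4·4=19≤22, 4·3+4·4=28≤29, objective 26.
(x,y)=(2,4): 1·2+4·4=18≤22, 4·2+4·4=24≤29, objective 24.
The best lattice point is (2,5), giving 29.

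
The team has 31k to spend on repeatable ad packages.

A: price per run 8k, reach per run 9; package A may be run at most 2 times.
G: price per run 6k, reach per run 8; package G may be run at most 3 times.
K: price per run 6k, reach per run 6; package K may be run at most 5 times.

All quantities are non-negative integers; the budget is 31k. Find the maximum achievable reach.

2×G and 3×K: price 30 ≤ 31, reach 2·8 + 3·6 = 34.
3×G and 2×K: price 30 ≤ 31, reach 3·8 + 2·6 = 36.
Best is 36.

36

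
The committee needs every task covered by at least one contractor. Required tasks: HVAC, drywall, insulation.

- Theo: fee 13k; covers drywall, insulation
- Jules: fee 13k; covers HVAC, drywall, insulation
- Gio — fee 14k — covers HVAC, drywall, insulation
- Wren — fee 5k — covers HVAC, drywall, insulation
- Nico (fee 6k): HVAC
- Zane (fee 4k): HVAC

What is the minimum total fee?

5

This is a weighted set-cover instance.
Wren alone covers HVAC, drywall, insulation — every task.
Total fee: 5.
No cover costs less than 5.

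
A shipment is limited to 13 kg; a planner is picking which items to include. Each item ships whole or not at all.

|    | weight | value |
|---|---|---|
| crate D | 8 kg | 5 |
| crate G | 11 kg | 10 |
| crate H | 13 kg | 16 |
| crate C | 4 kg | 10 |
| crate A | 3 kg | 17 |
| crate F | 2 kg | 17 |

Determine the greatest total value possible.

44

Treat it as a binary knapsack problem.
crate C + crate A + crate F: weight 4 + 3 + 2 = 9 ≤ 13, value 10 + 17 + 17 = 44.
crate D + crate A + crate F: weight 8 + 3 + 2 = 13 ≤ 13, value 5 + 17 + 17 = 39.
Best is crate C, crate A, and crate F with total value 44.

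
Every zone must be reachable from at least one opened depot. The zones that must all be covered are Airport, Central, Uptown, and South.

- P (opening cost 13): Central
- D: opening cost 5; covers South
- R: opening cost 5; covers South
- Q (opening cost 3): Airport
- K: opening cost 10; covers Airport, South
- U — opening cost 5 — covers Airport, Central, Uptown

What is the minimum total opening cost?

10

This is an integer covering problem.
Choose D and U: together they cover Airport, Central, Uptown, South — every zone.
Total opening cost: 5 + 5 = 10.
No cover costs less than 10.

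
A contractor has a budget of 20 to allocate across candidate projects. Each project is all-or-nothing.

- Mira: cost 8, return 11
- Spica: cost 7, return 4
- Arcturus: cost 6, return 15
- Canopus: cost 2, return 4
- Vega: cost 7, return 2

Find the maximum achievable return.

30

This is a 0-1 knapsack instance.
Take Mira, Arcturus, and Canopus: cost 8 + 6 + 2 = 16 ≤ 20, return 11 + 15 + 4 = 30.
No other feasible combination does better.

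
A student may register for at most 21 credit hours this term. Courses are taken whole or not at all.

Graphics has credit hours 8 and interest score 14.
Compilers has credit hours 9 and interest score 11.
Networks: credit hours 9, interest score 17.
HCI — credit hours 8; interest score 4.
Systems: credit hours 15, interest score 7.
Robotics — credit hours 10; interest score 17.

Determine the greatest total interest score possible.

Allowing fractional choices, the relaxed optimum would be about 37.8, but courses are indivisible.
Networks + Robotics: credit hours 9 + 10 = 19 ≤ 21, interest score 17 + 17 = 34.
Graphics + Networks: credit hours 8 + 9 = 17 ≤ 21, interest score 14 + 17 = 31.
Best is Networks and Robotics with total interest score 34.

34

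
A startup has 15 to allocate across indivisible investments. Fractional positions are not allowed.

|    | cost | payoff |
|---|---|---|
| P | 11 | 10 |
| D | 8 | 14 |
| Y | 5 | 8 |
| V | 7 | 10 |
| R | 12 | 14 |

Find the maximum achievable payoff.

24

This is a 0-1 knapsack instance.
Allowing fractional choices, the relaxed optimum would be about 24.9, but investments are indivisible.
D + V: cost 8 + 7 = 15 ≤ 15, payoff 14 + 10 = 24.
D + Y: cost 8 + 5 = 13 ≤ 15, payoff 14 + 8 = 22.
Y + V: cost 5 + 7 = 12 ≤ 15, payoff 8 + 10 = 18.
Best is D and V with total payoff 24.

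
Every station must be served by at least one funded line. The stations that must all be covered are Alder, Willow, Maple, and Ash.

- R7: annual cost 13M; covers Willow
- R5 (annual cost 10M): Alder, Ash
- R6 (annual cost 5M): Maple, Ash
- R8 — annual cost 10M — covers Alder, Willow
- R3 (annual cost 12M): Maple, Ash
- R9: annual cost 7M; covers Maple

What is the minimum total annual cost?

15

Choose R6 and R8: together they cover Alder, Willow, Maple, Ash — every station.
Total annual cost: 5 + 10 = 15.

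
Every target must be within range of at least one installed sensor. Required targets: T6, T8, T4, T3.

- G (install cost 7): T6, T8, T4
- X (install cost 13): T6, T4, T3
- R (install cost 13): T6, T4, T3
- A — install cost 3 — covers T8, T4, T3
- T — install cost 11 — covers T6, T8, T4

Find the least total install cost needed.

Choose G and A: together they cover T6, T8, T4, T3 — every target.
Total install cost: 7 + 3 = 10.
No cover costs less than 10.

10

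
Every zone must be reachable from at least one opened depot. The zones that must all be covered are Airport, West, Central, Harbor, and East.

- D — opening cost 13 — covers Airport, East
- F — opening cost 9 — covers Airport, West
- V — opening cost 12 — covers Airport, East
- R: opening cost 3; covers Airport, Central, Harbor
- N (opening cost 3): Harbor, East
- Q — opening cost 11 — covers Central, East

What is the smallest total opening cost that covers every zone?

15

Choose F, R, and N: together they cover Airport, West, Central, Harbor, East — every zone.
Total opening cost: 9 + 3 + 3 = 15.
No cover costs less than 15.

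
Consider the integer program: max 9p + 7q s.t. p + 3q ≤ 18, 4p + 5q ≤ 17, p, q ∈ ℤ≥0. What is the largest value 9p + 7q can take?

36

Relaxing integrality, the LP optimum is 38.25 at (p,q) = (4.25, 0), which is not an integer point.
(p,q)=(4,0): 1·4+3·0=4≤18, 4·4+5·0=16≤17, objective 36.
(p,q)=(3,1): 1·3+3·1=6≤18, 4·3+5·1=17≤17, objective 34.
(p,q)=(3,0): 1·3+3·0=3≤18, 4·3+5·0=12≤17, objective 27.
Maximum is 36 at (p,q)=(4,0).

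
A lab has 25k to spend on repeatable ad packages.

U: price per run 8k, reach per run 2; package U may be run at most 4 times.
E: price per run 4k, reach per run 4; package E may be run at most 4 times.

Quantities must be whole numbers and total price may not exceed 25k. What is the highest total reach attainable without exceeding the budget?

18

Take 1×U and 4×E: price 24 ≤ 25, reach 1·2 + 4·4 = 18.
E has the best ratio (4/4) and is taken to its limit of 4; remaining capacity is filled optimally with the others.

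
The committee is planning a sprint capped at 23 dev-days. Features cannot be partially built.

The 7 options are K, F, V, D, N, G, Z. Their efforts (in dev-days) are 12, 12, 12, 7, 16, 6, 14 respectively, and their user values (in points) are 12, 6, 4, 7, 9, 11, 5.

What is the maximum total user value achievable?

23

This is a 0-1 knapsack instance.
N + G: effort 16 + 6 = 22 ≤ 23, user value 9 + 11 = 20.
K + D: effort 12 + 7 = 19 ≤ 23, user value 12 + 7 = 19.
K + G: effort 12 + 6 = 18 ≤ 23, user value 12 + 11 = 23.
Best is K and G with total user value 23.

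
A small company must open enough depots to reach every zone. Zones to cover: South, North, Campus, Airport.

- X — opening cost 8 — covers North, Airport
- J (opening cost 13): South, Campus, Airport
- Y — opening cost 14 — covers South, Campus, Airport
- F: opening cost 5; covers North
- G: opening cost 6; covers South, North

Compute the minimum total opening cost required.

18

The greedy cost-per-new-zone heuristic would pick G and J for 19, but a cheaper cover exists.
Choose J and F: together they cover South, North, Campus, Airport — every zone.
Total opening cost: 13 + 5 = 18.
No cover costs less than 18.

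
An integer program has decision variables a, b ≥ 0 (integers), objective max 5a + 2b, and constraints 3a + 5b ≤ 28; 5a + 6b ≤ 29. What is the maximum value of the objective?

25

The continuous relaxation peaks at (5.8, 0) with value 29.00; rounding to a feasible lattice point costs some objective.
(a,b)=(5,0): 3·5+5·0=15≤28, 5·5+6·0=25≤29, objective 25.
(a,b)=(4,1): 3·4+5·1=17≤28, 5·4+6·1=26≤29, objective 22.
(a,b)=(4,0): 3·4+5·0=12≤28, 5·4+6·0=20≤29, objective 20.
No feasible integer point exceeds 25.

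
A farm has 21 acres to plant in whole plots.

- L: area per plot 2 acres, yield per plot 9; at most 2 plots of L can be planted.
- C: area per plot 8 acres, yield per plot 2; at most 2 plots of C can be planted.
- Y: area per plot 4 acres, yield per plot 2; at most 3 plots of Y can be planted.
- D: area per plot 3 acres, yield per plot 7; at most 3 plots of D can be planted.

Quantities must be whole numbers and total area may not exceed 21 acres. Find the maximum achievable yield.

2×L, 1×Y, and 3×D: area 17 ≤ 21, yield 2·9 + 1·2 + 3·7 = 41.
2×L, 2×Y, and 3×D: area 21 ≤ 21, yield 2·9 + 2·2 + 3·7 = 43.
Best is 43.

43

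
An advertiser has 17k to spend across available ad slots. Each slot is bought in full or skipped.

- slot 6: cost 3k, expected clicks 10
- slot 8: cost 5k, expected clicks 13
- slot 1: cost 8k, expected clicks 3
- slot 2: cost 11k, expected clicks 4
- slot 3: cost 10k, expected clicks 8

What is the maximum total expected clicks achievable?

Allowing fractional choices, the relaxed optimum would be about 30.2, but ad slots are indivisible.
slot 6 + slot 8: cost 3 + 5 = 8 ≤ 17, expected clicks 10 + 13 = 23.
slot 6 + slot 8 + slot 1: cost 3 + 5 + 8 = 16 ≤ 17, expected clicks 10 + 13 + 3 = 26.
Best is slot 6, slot 8, and slot 1 with total expected clicks 26.

26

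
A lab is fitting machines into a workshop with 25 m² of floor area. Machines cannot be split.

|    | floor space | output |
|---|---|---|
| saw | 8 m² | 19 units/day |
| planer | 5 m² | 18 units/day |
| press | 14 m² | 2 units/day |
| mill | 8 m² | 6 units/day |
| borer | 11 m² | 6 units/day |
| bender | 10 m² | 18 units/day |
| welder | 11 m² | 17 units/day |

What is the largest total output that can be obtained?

55

Treat it as a binary knapsack problem.
Take saw, planer, and bender: floor space 8 + 5 + 10 = 23 ≤ 25, output 19 + 18 + 18 = 55.
No other feasible combination does better.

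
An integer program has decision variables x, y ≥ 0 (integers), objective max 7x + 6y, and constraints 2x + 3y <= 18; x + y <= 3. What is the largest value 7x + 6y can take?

21

(x,y)=(3,0): 2·3+3·0=6≤18, 1·3+1·0=3≤3, objective 21.
(x,y)=(2,1): 2·2+3·1=7≤18, 1·2+1·1=3≤3, objective 20.
(x,y)=(2,0): 2·2+3·0=4≤18, 1·2+1·0=2≤3, objective 14.
Maximum is 21 at (x,y)=(3,0).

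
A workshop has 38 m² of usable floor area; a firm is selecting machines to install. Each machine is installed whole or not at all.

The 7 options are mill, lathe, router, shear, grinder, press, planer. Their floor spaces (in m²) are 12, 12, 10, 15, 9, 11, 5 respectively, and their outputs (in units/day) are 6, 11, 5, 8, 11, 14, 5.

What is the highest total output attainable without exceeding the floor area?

Take lathe, grinder, press, and planer: floor space 12 + 9 + 11 + 5 = 37 ≤ 38, output 11 + 11 + 14 + 5 = 41.
No other feasible combination does better.

41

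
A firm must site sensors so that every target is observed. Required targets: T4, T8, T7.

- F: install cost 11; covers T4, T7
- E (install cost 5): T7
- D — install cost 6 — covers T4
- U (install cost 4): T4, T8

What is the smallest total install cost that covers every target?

Choose E and U: together they cover T4, T8, T7 — every target.
Total install cost: 5 + 4 = 9.

9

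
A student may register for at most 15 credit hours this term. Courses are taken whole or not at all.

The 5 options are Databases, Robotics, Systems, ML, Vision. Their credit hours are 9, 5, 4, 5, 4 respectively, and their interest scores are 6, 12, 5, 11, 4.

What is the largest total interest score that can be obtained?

28

Robotics + Systems + ML: credit hours 5 + 4 + 5 = 14 ≤ 15, interest score 12 + 5 + 11 = 28.
Robotics + ML + Vision: credit hours 5 + 5 + 4 = 14 ≤ 15, interest score 12 + 11 + 4 = 27.
Robotics + ML: credit hours 5 + 5 = 10 ≤ 15, interest score 12 + 11 = 23.
Best is Robotics, Systems, and ML with total interest score 28.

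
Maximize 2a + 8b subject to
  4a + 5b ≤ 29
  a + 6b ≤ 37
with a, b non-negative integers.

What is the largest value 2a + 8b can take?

The continuous relaxation peaks at (0, 5.8) with value 46.40; rounding to a feasible lattice point costs some objective.
(a,b)=(1,5): 4·1+5·5=29≤29, 1·1+6·5=31≤37, objective 42.
(a,b)=(0,5): 4·0+5·5=25≤29, 1·0+6·5=30≤37, objective 40.
No feasible integer point exceeds 42.

42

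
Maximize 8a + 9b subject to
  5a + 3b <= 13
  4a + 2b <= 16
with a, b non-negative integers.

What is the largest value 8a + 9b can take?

The continuous relaxation peaks at (0, 4.33) with value 39.00; rounding to a feasible lattice point costs some objective.
(a,b)=(0,4): 5·0+3·4=12≤13, 4·0+2·4=8≤16, objective 36.
(a,b)=(0,3): 5·0+3·3=9≤13, 4·0+2·3=6≤16, objective 27.
The best lattice point is (0,4), giving 36.

36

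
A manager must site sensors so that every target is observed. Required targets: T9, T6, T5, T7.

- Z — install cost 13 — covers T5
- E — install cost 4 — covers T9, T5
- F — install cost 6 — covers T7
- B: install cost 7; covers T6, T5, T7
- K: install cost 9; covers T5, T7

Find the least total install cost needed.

11

Choose E and B: together they cover T9, T6, T5, T7 — every target.
Total install cost: 4 + 7 = 11.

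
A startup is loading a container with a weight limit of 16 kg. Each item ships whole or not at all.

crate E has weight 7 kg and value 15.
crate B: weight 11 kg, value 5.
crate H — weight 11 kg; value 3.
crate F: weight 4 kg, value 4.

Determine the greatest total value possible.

19

Allowing fractional choices, the relaxed optimum would be about 21.3, but items are indivisible.
crate E + crate F: weight 7 + 4 = 11 ≤ 16, value 15 + 4 = 19.
crate E: weight 7 ≤ 16, value 15.
crate B + crate F: weight 11 + 4 = 15 ≤ 16, value 5 + 4 = 9.
Best is crate E and crate F with total value 19.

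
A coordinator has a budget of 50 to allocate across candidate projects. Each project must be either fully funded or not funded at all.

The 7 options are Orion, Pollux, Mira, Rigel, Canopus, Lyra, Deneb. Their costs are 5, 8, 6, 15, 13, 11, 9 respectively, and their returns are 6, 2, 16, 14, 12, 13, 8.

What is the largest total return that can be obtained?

61

This is a 0-1 knapsack instance.
Orion + Mira + Rigel + Canopus + Deneb: cost 5 + 6 + 15 + 13 + 9 = 48 ≤ 50, return 6 + 16 + 14 + 12 + 8 = 56.
Orion + Mira + Rigel + Lyra + Deneb: cost 5 + 6 + 15 + 11 + 9 = 46 ≤ 50, return 6 + 16 + 14 + 13 + 8 = 57.
Orion + Mira + Rigel + Canopus + Lyra: cost 5 + 6 + 15 + 13 + 11 = 50 ≤ 50, return 6 + 16 + 14 + 12 + 13 = 61.
Best is Orion, Mira, Rigel, Canopus, and Lyra with total return 61.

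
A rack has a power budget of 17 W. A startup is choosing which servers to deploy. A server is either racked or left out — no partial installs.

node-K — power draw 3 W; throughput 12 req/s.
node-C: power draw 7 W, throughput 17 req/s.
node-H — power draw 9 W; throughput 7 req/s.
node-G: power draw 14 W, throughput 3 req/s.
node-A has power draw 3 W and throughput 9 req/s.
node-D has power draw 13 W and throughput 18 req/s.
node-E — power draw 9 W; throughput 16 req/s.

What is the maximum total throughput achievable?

Take node-K, node-C, and node-A: power draw 3 + 7 + 3 = 13 ≤ 17, throughput 12 + 17 + 9 = 38.
No other feasible combination does better.

38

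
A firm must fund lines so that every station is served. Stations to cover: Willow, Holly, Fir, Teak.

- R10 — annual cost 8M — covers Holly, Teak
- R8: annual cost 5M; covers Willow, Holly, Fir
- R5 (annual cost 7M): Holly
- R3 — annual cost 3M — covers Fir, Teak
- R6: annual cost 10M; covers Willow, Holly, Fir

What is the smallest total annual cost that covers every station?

8

This is an integer covering problem.
Choose R8 and R3: together they cover Willow, Holly, Fir, Teak — every station.
Total annual cost: 5 + 3 = 8.
No cover costs less than 8.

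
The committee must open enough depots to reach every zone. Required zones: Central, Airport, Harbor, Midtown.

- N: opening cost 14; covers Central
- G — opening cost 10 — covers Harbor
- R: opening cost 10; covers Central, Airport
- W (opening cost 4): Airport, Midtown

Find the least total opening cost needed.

24

Choose G, R, and W: together they cover Central, Airport, Harbor, Midtown — every zone.
Total opening cost: 10 + 10 + 4 = 24.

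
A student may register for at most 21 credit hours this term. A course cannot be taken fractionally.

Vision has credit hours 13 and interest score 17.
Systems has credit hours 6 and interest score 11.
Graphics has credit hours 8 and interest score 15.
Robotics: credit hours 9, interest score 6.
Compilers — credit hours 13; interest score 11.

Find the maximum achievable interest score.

32

This is a 0-1 knapsack instance.
Allowing fractional choices, the relaxed optimum would be about 35.2, but courses are indivisible.
Vision + Systems: credit hours 13 + 6 = 19 ≤ 21, interest score 17 + 11 = 28.
Vision + Graphics: credit hours 13 + 8 = 21 ≤ 21, interest score 17 + 15 = 32.
Systems + Graphics: credit hours 6 + 8 = 14 ≤ 21, interest score 11 + 15 = 26.
Best is Vision and Graphics with total interest score 32.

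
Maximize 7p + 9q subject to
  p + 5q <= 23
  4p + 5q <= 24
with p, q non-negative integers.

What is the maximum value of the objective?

The continuous relaxation peaks at (0.333, 4.53) with value 43.13; rounding to a feasible lattice point costs some objective.
(p,q)=(1,4): 1·1+5·4=21≤23, 4·1+5·4=24≤24, objective 43.
(p,q)=(2,3): 1·2+5·3=17≤23, 4·2+5·3=23≤24, objective 41.
(p,q)=(0,4): 1·0+5·4=20≤23, 4·0+5·4=20≤24, objective 36.
(p,q)=(1,3): 1·1+5·3=16≤23, 4·1+5·3=19≤24, objective 34.
Maximum is 43 at (p,q)=(1,4).

43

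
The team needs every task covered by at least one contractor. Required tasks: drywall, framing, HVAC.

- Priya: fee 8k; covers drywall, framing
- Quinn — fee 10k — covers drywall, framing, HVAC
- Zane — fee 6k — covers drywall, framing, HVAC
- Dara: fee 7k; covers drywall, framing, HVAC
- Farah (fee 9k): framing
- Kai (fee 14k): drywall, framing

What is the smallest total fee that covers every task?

This is a weighted set-cover instance.
Zane alone covers drywall, framing, HVAC — every task.
Total fee: 6.
No cover costs less than 6.

6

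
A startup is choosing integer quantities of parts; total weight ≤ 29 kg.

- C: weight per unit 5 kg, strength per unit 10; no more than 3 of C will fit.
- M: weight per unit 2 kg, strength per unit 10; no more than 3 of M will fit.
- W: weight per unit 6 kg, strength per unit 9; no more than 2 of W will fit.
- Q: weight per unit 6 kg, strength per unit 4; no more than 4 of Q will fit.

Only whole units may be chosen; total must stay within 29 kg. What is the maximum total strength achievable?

69

M has the best ratio (10/2); taking only M gives at most 3×10 = 30 (stopped by the supply cap of 3).
Mixing does better — 3×C, 3×M, and 1×W: weight 27 ≤ 29, strength 3·10 + 3·10 + 1·9 = 69.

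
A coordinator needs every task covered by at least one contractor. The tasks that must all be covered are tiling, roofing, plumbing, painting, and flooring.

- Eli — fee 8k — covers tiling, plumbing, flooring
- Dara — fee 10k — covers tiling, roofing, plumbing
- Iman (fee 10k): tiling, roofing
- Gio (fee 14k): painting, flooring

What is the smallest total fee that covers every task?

24

This is a weighted set-cover instance.
The greedy cost-per-new-task heuristic would pick Eli, Dara, and Gio for 32, but a cheaper cover exists.
Choose Dara and Gio: together they cover tiling, roofing, plumbing, painting, flooring — every task.
Total fee: 10 + 14 = 24.
No cover costs less than 24.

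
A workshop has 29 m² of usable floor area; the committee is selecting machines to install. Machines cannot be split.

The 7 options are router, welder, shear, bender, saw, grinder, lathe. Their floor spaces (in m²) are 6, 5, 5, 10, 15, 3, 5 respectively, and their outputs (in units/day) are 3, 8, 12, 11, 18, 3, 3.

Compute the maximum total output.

41

Allowing fractional choices, the relaxed optimum would be about 42.4, but machines are indivisible.
welder + shear + bender + grinder + lathe: floor space 5 + 5 + 10 + 3 + 5 = 28 ≤ 29, output 8 + 12 + 11 + 3 + 3 = 37.
welder + shear + saw: floor space 5 + 5 + 15 = 25 ≤ 29, output 8 + 12 + 18 = 38.
welder + shear + saw + grinder: floor space 5 + 5 + 15 + 3 = 28 ≤ 29, output 8 + 12 + 18 + 3 = 41.
Best is welder, shear, saw, and grinder with total output 41.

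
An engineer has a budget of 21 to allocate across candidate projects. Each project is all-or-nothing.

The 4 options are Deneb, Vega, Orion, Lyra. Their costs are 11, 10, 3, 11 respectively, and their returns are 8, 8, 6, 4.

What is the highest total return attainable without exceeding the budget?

Take Deneb and Vega: cost 11 + 10 = 21 ≤ 21, return 8 + 8 = 16.
No other feasible combination does better.

16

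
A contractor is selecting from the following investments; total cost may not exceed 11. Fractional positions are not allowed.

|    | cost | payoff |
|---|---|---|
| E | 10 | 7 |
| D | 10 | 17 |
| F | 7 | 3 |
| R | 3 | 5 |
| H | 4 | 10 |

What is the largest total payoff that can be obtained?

17

Allowing fractional choices, the relaxed optimum would be about 21.9, but investments are indivisible.
D: cost 10 ≤ 11, payoff 17.
F + H: cost 7 + 4 = 11 ≤ 11, payoff 3 + 10 = 13.
R + H: cost 3 + 4 = 7 ≤ 11, payoff 5 + 10 = 15.
Best is D with total payoff 17.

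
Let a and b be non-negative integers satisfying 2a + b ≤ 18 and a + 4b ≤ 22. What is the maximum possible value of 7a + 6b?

Relaxing integrality, the LP optimum is 72.29 at (a,b) = (7.14, 3.71), which is not an integer point.
(a,b)=(8,2): 2·8+1·2=18≤18, 1·8+4·2=16≤22, objective 68.
(a,b)=(7,3): 2·7+1·3=17≤18, 1·7+4·3=19≤22, objective 67.
(a,b)=(6,4): 2·6+1·4=16≤18, 1·6+4·4=22≤22, objective 66.
No feasible integer point exceeds 68.

68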